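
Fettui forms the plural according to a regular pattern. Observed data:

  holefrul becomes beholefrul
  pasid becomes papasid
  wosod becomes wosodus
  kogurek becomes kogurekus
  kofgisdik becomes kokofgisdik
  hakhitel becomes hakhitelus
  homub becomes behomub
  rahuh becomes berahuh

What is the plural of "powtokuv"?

"powtokuv" has last vowel 'u'. The stems whose last vowel is 'u' (homub → behomub, holefrul → beholefrul, rahuh → berahuh) add the prefix be-.
The other patterns: stems whose last vowel is 'i' repeat the first consonant+vowel as a prefix; stems whose last vowel is 'e' or 'o' add -us.
So powtokuv → bepowtokuv.

bepowtokuv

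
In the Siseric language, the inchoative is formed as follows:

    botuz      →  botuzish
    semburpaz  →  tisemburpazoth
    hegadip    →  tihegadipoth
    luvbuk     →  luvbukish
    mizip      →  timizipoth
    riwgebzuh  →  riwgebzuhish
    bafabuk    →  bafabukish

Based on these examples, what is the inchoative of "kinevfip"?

"kinevfip" has last vowel 'i'. The stems whose last vowel is 'i' (mizip → timizipoth, hegadip → tihegadipoth) add ti- … -oth around the stem.
So kinevfip → tikinevfipoth.

tikinevfipoth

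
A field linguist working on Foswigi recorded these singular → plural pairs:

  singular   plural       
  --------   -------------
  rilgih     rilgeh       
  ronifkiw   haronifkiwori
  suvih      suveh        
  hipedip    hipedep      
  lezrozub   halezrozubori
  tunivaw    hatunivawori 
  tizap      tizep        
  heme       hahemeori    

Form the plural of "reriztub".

hareriztubori

rilgih and ronifkiw both have last vowel 'i' yet inflect differently (rilgeh, haronifkiwori), so the last vowel is not what conditions the rule; the final letter is.
"reriztub" ends in -b. The one such stem in the data (lezrozub → halezrozubori) adds ha- … -ori around the stem, so the same rule applies.
So reriztub → hareriztubori.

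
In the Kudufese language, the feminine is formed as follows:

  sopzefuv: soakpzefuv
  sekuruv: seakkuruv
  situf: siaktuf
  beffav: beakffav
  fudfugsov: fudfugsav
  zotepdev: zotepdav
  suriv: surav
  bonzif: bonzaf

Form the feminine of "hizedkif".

hizedkaf

sopzefuv and fudfugsov both end in -v yet inflect differently (soakpzefuv, fudfugsav), so the final letter is not what conditions the rule; the last vowel is.
"hizedkif" has last vowel 'i'. The stems whose last vowel is 'i' (suriv → surav, bonzif → bonzaf) change the last vowel to 'a'.
The other pattern: stems whose last vowel is 'a' or 'u' insert -ak- after the first vowel.
So hizedkif → hizedkaf.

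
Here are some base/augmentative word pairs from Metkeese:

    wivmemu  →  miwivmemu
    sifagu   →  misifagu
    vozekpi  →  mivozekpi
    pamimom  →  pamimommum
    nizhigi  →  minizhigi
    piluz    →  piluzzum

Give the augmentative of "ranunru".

sifagu and piluz both have last vowel 'u' yet inflect differently (misifagu, piluzzum), so the last vowel is not what conditions the rule; whether the stem ends in a vowel or a consonant is.
"ranunru" ends in a vowel. The stems ending in a vowel (nizhigi → minizhigi, sifagu → misifagu, vozekpi → mivozekpi) add the prefix mi-.
The other pattern: stems ending in a consonant double the final consonant and add -um.
So ranunru → miranunru.

miranunru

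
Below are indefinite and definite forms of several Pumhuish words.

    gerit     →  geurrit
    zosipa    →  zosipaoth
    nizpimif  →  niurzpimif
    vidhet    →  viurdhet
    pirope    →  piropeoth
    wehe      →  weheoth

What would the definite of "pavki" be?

wehe and vidhet both have last vowel 'e' yet inflect differently (weheoth, viurdhet), so the last vowel is not what conditions the rule; whether the stem ends in a vowel or a consonant is.
"pavki" ends in a vowel. The stems ending in a vowel (zosipa → zosipaoth, wehe → weheoth, pirope → piropeoth) add -oth.
The other pattern: stems ending in a consonant insert -ur- after the first vowel.
So pavki → pavkioth.

pavkioth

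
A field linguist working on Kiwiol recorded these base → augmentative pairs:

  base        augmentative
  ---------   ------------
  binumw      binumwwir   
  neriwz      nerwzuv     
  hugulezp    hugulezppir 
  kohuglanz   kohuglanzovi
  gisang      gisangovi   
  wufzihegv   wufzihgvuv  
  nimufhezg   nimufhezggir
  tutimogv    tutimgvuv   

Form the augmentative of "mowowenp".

"mowowenp" has second-to-last letter 'n'. The stems whose second-to-last letter is 'n' (gisang → gisangovi, kohuglanz → kohuglanzovi) add -ovi.
So mowowenp → mowowenpovi.

mowowenpovi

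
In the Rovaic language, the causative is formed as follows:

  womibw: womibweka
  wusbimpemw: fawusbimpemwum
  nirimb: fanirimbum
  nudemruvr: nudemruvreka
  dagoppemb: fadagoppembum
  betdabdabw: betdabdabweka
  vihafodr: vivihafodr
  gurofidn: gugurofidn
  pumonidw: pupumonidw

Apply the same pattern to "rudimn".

pumonidw and wusbimpemw both end in -w yet inflect differently (pupumonidw, fawusbimpemwum), so the final letter is not what conditions the rule; the second-to-last letter is.
"rudimn" has second-to-last letter 'm'. The stems whose second-to-last letter is 'm' (dagoppemb → fadagoppembum, nirimb → fanirimbum, wusbimpemw → fawusbimpemwum) add fa- … -um around the stem.
The other patterns: stems whose second-to-last letter is 'd' repeat the first consonant+vowel as a prefix; stems whose second-to-last letter is 'b' or 'v' add -eka.
So rudimn → farudimnum.

farudimnum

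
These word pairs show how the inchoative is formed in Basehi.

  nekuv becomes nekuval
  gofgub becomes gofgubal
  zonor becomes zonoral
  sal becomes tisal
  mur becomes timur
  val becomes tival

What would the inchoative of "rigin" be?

riginal

zonor and mur both end in -r yet inflect differently (zonoral, timur), so the final letter is not what conditions the rule; the number of vowels is.
"rigin" has 2 vowels. The stems with 2 vowels (nekuv → nekuval, gofgub → gofgubal, zonor → zonoral) add -al.
The other pattern: stems with 1 vowel add the prefix ti-.
So rigin → riginal.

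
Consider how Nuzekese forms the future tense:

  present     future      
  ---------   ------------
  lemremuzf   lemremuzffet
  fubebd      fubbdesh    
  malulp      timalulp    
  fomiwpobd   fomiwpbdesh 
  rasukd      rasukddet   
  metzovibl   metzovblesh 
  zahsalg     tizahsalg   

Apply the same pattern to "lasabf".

lasbfesh

"lasabf" has second-to-last letter 'b'. The stems whose second-to-last letter is 'b' (fubebd → fubbdesh, metzovibl → metzovblesh, fomiwpobd → fomiwpbdesh) delete the last vowel and add -esh.
So lasabf → lasbfesh.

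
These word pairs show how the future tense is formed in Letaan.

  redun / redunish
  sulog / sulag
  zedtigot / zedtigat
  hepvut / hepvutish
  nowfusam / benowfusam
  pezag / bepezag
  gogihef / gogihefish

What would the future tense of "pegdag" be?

pezag and sulog both end in -g yet inflect differently (bepezag, sulag), so the final letter is not what conditions the rule; the last vowel is.
"pegdag" has last vowel 'a'. The stems whose last vowel is 'a' (pezag → bepezag, nowfusam → benowfusam) add the prefix be-.
The other patterns: stems whose last vowel is 'o' change the last vowel to 'a'; stems whose last vowel is 'e' or 'u' add -ish.
So pegdag → bepegdag.

bepegdag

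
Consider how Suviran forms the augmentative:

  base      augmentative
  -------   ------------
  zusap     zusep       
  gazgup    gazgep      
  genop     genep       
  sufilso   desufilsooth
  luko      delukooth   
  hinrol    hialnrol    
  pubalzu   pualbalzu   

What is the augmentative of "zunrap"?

"zunrap" ends in -p. The stems ending in -p (zusap → zusep, gazgup → gazgep, genop → genep) change the last vowel to 'e'.
The other patterns: stems ending in -o add de- … -oth around the stem; stems ending in -l or -u insert -al- after the first vowel.
So zunrap → zunrep.

zunrep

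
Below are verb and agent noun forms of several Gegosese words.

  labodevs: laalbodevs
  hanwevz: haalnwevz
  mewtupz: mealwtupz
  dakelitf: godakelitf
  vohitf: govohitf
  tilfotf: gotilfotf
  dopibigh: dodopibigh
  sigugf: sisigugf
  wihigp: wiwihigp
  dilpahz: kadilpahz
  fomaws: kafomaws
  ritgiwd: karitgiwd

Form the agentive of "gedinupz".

gealdinupz

dakelitf and sigugf both end in -f yet inflect differently (godakelitf, sisigugf), so the final letter is not what conditions the rule; the second-to-last letter is.
"gedinupz" has second-to-last letter 'p'. The one such stem in the data (mewtupz → mealwtupz) inserts -al- after the first vowel (as do labodevs, hanwevz), so the same rule applies.
The other patterns: stems whose second-to-last letter is 't' add the prefix go-; stems whose second-to-last letter is 'g' repeat the first consonant+vowel as a prefix; stems whose second-to-last letter is 'h' or 'w' add the prefix ka-.
So gedinupz → gealdinupz.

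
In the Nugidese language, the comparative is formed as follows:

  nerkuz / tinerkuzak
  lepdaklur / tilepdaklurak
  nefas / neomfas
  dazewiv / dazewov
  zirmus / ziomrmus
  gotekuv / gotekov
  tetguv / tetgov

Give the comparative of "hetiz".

zirmus and tetguv both have last vowel 'u' yet inflect differently (ziomrmus, tetgov), so the last vowel is not what conditions the rule; the final letter is.
"hetiz" ends in -z. The one such stem in the data (nerkuz → tinerkuzak) adds ti- … -ak around the stem, so the same rule applies.
So hetiz → tihetizak.

tihetizak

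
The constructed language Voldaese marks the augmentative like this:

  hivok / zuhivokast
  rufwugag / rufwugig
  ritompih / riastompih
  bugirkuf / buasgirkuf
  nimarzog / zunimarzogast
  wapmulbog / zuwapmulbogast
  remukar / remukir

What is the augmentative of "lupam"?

lupim

rufwugag and wapmulbog both end in -g yet inflect differently (rufwugig, zuwapmulbogast), so the final letter is not what conditions the rule; the last vowel is.
"lupam" has last vowel 'a'. The stems whose last vowel is 'a' (remukar → remukir, rufwugag → rufwugig) change the last vowel to 'i'.
So lupam → lupim.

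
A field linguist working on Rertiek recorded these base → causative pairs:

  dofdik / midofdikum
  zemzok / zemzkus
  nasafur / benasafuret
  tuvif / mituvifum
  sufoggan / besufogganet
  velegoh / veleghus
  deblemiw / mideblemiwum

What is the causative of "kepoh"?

dofdik and zemzok both end in -k yet inflect differently (midofdikum, zemzkus), so the final letter is not what conditions the rule; the last vowel is.
"kepoh" has last vowel 'o'. The stems whose last vowel is 'o' (velegoh → veleghus, zemzok → zemzkus) delete the last vowel and add -us.
So kepoh → kephus.

kephus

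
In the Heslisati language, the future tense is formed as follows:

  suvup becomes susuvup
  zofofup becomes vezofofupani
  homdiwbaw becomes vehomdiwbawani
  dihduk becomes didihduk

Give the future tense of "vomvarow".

vevomvarowani

zofofup and suvup both end in -p yet inflect differently (vezofofupani, susuvup), so the final letter is not what conditions the rule; the number of vowels is.
"vomvarow" has 3 vowels. The stems with 3 vowels (homdiwbaw → vehomdiwbawani, zofofup → vezofofupani) add ve- … -ani around the stem.
The other pattern: stems with 2 vowels repeat the first consonant+vowel as a prefix.
So vomvarow → vevomvarowani.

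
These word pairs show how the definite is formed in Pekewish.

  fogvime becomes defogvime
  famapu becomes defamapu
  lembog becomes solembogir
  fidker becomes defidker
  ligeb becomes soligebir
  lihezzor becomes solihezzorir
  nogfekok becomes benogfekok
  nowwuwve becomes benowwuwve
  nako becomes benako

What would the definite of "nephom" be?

lihezzor and fidker both end in -r yet inflect differently (solihezzorir, defidker), so the final letter is not what conditions the rule; the first letter is.
"nephom" begins with n-. The stems beginning with n- (nogfekok → benogfekok, nako → benako, nowwuwve → benowwuwve) add the prefix be-.
The other patterns: stems beginning with l- add so- … -ir around the stem; stems beginning with f- add the prefix de-.
So nephom → benephom.

benephom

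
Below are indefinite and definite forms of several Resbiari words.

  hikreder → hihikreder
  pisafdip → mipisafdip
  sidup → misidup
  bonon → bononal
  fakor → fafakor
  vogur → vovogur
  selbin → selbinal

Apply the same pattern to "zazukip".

fakor and bonon both have last vowel 'o' yet inflect differently (fafakor, bononal), so the last vowel is not what conditions the rule; the final letter is.
"zazukip" ends in -p. The stems ending in -p (sidup → misidup, pisafdip → mipisafdip) add the prefix mi-.
The other patterns: stems ending in -r repeat the first consonant+vowel as a prefix; stems ending in -n add -al.
So zazukip → mizazukip.

mizazukip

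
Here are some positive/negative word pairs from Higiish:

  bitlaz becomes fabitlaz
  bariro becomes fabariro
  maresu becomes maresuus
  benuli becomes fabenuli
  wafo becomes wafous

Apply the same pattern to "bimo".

bariro and wafo both end in -o yet inflect differently (fabariro, wafous), so the final letter is not what conditions the rule; the first letter is.
"bimo" begins with b-. The stems beginning with b- (bitlaz → fabitlaz, benuli → fabenuli, bariro → fabariro) add the prefix fa-.
The other pattern: stems beginning with m- or w- add -us.
So bimo → fabimo.

fabimo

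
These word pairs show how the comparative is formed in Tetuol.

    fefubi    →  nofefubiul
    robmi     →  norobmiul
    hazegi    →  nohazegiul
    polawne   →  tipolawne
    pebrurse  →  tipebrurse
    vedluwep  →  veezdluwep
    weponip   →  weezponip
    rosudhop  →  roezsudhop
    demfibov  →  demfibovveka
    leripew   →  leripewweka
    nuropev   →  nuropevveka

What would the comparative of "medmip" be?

polawne and vedluwep both have last vowel 'e' yet inflect differently (tipolawne, veezdluwep), so the last vowel is not what conditions the rule; the final letter is.
"medmip" ends in -p. The stems ending in -p (vedluwep → veezdluwep, weponip → weezponip, rosudhop → roezsudhop) insert -ez- after the first vowel.
The other patterns: stems ending in -i add no- … -ul around the stem; stems ending in -e add the prefix ti-; stems ending in -v or -w double the final consonant and add -eka.
So medmip → meezdmip.

meezdmip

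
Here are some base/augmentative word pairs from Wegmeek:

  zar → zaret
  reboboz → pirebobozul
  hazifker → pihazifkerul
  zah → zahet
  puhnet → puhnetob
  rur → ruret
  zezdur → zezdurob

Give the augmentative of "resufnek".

zar and zezdur both end in -r yet inflect differently (zaret, zezdurob), so the final letter is not what conditions the rule; the number of vowels is.
"resufnek" has 3 vowels. The stems with 3 vowels (hazifker → pihazifkerul, reboboz → pirebobozul) add pi- … -ul around the stem.
The other patterns: stems with 1 vowel add -et; stems with 2 vowels add -ob.
So resufnek → piresufnekul.

piresufnekul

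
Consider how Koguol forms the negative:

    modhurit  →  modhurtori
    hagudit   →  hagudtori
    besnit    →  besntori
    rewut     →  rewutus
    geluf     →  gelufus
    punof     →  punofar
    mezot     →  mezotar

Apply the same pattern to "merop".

meropar

"merop" has last vowel 'o'. The stems whose last vowel is 'o' (punof → punofar, mezot → mezotar) add -ar.
The other patterns: stems whose last vowel is 'i' delete the last vowel and add -ori; stems whose last vowel is 'u' add -us.
So merop → meropar.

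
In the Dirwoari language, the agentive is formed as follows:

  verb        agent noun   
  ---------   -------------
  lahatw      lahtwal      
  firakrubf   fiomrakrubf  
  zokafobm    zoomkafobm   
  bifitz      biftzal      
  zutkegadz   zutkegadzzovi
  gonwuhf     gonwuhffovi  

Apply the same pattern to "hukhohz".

gonwuhf and firakrubf both end in -f yet inflect differently (gonwuhffovi, fiomrakrubf), so the final letter is not what conditions the rule; the second-to-last letter is.
"hukhohz" has second-to-last letter 'h'. The one such stem in the data (gonwuhf → gonwuhffovi) doubles the final consonant and adds -ovi (as does zutkegadz), so the same rule applies.
So hukhohz → hukhohzzovi.

hukhohzzovi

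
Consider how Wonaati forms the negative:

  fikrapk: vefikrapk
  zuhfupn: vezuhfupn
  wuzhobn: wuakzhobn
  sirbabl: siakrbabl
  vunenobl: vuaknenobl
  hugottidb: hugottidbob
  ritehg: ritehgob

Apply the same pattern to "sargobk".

saakrgobk

zuhfupn and wuzhobn both end in -n yet inflect differently (vezuhfupn, wuakzhobn), so the final letter is not what conditions the rule; the second-to-last letter is.
"sargobk" has second-to-last letter 'b'. The stems whose second-to-last letter is 'b' (wuzhobn → wuakzhobn, sirbabl → siakrbabl, vunenobl → vuaknenobl) insert -ak- after the first vowel.
So sargobk → saakrgobk.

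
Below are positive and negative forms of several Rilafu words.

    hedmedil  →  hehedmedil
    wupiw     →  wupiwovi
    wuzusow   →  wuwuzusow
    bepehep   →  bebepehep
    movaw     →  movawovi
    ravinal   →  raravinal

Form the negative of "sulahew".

wupiw and wuzusow both end in -w yet inflect differently (wupiwovi, wuwuzusow), so the final letter is not what conditions the rule; the number of vowels is.
"sulahew" has 3 vowels. The stems with 3 vowels (hedmedil → hehedmedil, bepehep → bebepehep, wuzusow → wuwuzusow) repeat the first consonant+vowel as a prefix.
The other pattern: stems with 2 vowels add -ovi.
So sulahew → susulahew.

susulahew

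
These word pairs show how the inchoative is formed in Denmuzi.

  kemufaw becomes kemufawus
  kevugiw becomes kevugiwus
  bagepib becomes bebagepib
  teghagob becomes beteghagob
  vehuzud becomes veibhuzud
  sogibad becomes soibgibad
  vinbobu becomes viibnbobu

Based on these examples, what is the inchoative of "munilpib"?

"munilpib" ends in -b. The stems ending in -b (bagepib → bebagepib, teghagob → beteghagob) add the prefix be-.
So munilpib → bemunilpib.

bemunilpib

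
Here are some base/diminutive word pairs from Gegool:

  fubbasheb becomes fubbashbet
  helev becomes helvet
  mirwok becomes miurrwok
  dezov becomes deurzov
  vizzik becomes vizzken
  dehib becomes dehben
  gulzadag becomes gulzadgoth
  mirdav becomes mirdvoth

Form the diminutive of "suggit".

suggten

"suggit" has last vowel 'i'. The stems whose last vowel is 'i' (vizzik → vizzken, dehib → dehben) delete the last vowel and add -en.
The other patterns: stems whose last vowel is 'e' delete the last vowel and add -et; stems whose last vowel is 'o' insert -ur- after the first vowel; stems whose last vowel is 'a' delete the last vowel and add -oth.
So suggit → suggten.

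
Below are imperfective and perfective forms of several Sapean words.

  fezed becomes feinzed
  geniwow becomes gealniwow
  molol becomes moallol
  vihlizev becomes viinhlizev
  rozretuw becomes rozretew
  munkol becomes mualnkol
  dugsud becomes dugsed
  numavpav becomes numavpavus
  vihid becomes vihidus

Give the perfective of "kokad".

"kokad" has last vowel 'a'. The one such stem in the data (numavpav → numavpavus) adds -us, so the same rule applies.
The other patterns: stems whose last vowel is 'u' change the last vowel to 'e'; stems whose last vowel is 'o' insert -al- after the first vowel; stems whose last vowel is 'e' insert -in- after the first vowel.
So kokad → kokadus.

kokadus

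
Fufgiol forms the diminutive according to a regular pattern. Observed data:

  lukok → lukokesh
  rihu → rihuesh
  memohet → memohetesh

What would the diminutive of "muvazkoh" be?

muvazkohesh

Every pair shown (lukok → lukokesh, rihu → rihuesh, memohet → memohetesh) follows the same rule: add -esh.
So muvazkoh → muvazkohesh.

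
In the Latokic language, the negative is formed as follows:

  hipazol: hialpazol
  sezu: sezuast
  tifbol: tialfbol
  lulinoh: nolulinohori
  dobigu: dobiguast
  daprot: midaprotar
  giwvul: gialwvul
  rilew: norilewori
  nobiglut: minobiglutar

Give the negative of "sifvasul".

"sifvasul" ends in -l. The stems ending in -l (tifbol → tialfbol, giwvul → gialwvul, hipazol → hialpazol) insert -al- after the first vowel.
The other patterns: stems ending in -u add -ast; stems ending in -t add mi- … -ar around the stem; stems ending in -h or -w add no- … -ori around the stem.
So sifvasul → sialfvasul.

sialfvasul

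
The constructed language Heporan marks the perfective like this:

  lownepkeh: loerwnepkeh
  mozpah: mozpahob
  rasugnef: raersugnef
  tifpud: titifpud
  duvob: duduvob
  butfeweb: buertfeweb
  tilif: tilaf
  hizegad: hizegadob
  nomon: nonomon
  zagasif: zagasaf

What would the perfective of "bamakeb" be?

baermakeb

rasugnef and zagasif both end in -f yet inflect differently (raersugnef, zagasaf), so the final letter is not what conditions the rule; the last vowel is.
"bamakeb" has last vowel 'e'. The stems whose last vowel is 'e' (rasugnef → raersugnef, butfeweb → buertfeweb, lownepkeh → loerwnepkeh) insert -er- after the first vowel.
So bamakeb → baermakeb.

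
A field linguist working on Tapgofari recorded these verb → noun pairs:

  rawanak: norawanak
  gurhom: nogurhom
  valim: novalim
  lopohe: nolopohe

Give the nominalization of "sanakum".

nosanakum

Every pair shown (rawanak → norawanak, gurhom → nogurhom, valim → novalim, …) follows the same rule: add the prefix no-.
So sanakum → nosanakum.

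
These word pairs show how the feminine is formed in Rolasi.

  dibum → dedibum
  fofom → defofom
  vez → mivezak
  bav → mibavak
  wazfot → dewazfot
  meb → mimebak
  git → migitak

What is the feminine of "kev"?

mikevak

wazfot and git both end in -t yet inflect differently (dewazfot, migitak), so the final letter is not what conditions the rule; the number of vowels is.
"kev" has 1 vowel. The stems with 1 vowel (bav → mibavak, meb → mimebak, git → migitak) add mi- … -ak around the stem.
The other pattern: stems with 2 vowels add the prefix de-.
So kev → mikevak.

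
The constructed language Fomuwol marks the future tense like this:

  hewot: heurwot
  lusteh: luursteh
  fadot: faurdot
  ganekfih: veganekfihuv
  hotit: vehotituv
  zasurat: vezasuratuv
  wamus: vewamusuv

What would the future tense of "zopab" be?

"zopab" has last vowel 'a'. The one such stem in the data (zasurat → vezasuratuv) adds ve- … -uv around the stem, so the same rule applies.
The other pattern: stems whose last vowel is 'e' or 'o' insert -ur- after the first vowel.
So zopab → vezopabuv.

vezopabuv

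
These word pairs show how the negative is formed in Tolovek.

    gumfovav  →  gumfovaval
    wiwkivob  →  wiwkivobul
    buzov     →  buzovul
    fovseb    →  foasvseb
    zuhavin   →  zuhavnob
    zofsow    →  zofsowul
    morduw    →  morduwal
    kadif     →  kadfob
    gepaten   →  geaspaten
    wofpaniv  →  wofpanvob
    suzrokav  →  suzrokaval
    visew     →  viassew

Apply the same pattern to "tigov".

"tigov" has last vowel 'o'. The stems whose last vowel is 'o' (zofsow → zofsowul, wiwkivob → wiwkivobul, buzov → buzovul) add -ul.
The other patterns: stems whose last vowel is 'i' delete the last vowel and add -ob; stems whose last vowel is 'a' or 'u' add -al; stems whose last vowel is 'e' insert -as- after the first vowel.
So tigov → tigovul.

tigovul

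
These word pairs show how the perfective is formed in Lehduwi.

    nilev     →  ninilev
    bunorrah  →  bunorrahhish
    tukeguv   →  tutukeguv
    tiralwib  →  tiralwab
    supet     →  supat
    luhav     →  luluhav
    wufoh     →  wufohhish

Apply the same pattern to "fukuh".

bunorrah and luhav both have last vowel 'a' yet inflect differently (bunorrahhish, luluhav), so the last vowel is not what conditions the rule; the final letter is.
"fukuh" ends in -h. The stems ending in -h (bunorrah → bunorrahhish, wufoh → wufohhish) double the final consonant and add -ish.
So fukuh → fukuhhish.

fukuhhish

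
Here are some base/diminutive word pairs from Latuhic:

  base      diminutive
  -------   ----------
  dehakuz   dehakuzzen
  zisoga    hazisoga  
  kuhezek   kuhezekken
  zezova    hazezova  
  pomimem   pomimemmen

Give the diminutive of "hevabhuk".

zisoga and dehakuz both have 3 vowels yet inflect differently (hazisoga, dehakuzzen), so the number of vowels is not what conditions the rule; whether the stem ends in a vowel or a consonant is.
"hevabhuk" ends in a consonant. The stems ending in a consonant (dehakuz → dehakuzzen, kuhezek → kuhezekken, pomimem → pomimemmen) double the final consonant and add -en.
The other pattern: stems ending in a vowel add the prefix ha-.
So hevabhuk → hevabhukken.

hevabhukken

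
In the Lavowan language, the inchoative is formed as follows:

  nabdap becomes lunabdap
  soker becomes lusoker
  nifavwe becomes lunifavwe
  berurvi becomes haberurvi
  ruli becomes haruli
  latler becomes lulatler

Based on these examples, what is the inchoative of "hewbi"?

hahewbi

"hewbi" ends in -i. The stems ending in -i (berurvi → haberurvi, ruli → haruli) add the prefix ha-.
The other pattern: stems ending in -e, -p or -r add the prefix lu-.
So hewbi → hahewbi.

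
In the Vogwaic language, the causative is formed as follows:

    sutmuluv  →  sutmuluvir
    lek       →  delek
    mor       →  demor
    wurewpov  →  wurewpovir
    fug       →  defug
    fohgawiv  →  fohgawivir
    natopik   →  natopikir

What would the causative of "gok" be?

degok

"gok" has 1 vowel. The stems with 1 vowel (lek → delek, fug → defug, mor → demor) add the prefix de-.
The other pattern: stems with 3 vowels add -ir.
So gok → degok.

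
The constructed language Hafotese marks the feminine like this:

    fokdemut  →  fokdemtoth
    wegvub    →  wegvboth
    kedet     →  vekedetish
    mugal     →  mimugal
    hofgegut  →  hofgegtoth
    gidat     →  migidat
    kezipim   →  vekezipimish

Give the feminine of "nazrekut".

"nazrekut" has last vowel 'u'. The stems whose last vowel is 'u' (fokdemut → fokdemtoth, hofgegut → hofgegtoth, wegvub → wegvboth) delete the last vowel and add -oth.
The other patterns: stems whose last vowel is 'a' add the prefix mi-; stems whose last vowel is 'e' or 'i' add ve- … -ish around the stem.
So nazrekut → nazrektoth.

nazrektoth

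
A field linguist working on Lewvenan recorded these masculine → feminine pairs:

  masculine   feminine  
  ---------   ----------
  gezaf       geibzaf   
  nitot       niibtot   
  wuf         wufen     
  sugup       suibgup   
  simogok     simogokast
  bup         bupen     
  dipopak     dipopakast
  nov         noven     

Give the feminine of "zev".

zeven

wuf and gezaf both end in -f yet inflect differently (wufen, geibzaf), so the final letter is not what conditions the rule; the number of vowels is.
"zev" has 1 vowel. The stems with 1 vowel (bup → bupen, nov → noven, wuf → wufen) add -en.
The other patterns: stems with 2 vowels insert -ib- after the first vowel; stems with 3 vowels add -ast.
So zev → zeven.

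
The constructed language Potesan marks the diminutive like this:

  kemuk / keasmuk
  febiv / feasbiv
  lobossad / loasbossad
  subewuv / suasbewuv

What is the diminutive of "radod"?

raasdod

Every pair shown (kemuk → keasmuk, febiv → feasbiv, lobossad → loasbossad, …) follows the same rule: insert -as- after the first vowel.
So radod → raasdod.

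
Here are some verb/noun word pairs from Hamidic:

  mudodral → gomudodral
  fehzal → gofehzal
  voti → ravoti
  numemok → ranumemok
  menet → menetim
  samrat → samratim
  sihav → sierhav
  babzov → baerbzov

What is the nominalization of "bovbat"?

bovbatim

mudodral and samrat both have last vowel 'a' yet inflect differently (gomudodral, samratim), so the last vowel is not what conditions the rule; the final letter is.
"bovbat" ends in -t. The stems ending in -t (menet → menetim, samrat → samratim) add -im.
So bovbat → bovbatim.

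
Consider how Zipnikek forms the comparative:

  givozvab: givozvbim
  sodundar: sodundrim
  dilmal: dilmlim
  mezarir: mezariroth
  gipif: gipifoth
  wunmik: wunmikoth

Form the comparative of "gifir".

gifiroth

"gifir" has last vowel 'i'. The stems whose last vowel is 'i' (mezarir → mezariroth, gipif → gipifoth, wunmik → wunmikoth) add -oth.
So gifir → gifiroth.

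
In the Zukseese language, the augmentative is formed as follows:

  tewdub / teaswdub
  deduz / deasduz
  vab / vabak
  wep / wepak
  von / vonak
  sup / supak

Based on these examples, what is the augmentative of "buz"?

buzak

tewdub and vab both end in -b yet inflect differently (teaswdub, vabak), so the final letter is not what conditions the rule; the number of vowels is.
"buz" has 1 vowel. The stems with 1 vowel (vab → vabak, wep → wepak, von → vonak) add -ak.
The other pattern: stems with 2 vowels insert -as- after the first vowel.
So buz → buzak.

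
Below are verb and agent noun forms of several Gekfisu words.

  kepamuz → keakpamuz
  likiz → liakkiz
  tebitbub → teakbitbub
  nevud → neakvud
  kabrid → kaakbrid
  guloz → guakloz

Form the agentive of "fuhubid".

fuakhubid

Every pair shown (kepamuz → keakpamuz, likiz → liakkiz, tebitbub → teakbitbub, …) follows the same rule: insert -ak- after the first vowel.
So fuhubid → fuakhubid.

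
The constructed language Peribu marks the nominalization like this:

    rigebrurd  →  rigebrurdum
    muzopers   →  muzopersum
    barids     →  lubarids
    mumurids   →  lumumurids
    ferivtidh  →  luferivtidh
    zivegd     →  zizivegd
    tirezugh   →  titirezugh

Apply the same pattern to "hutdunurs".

"hutdunurs" has second-to-last letter 'r'. The stems whose second-to-last letter is 'r' (rigebrurd → rigebrurdum, muzopers → muzopersum) add -um.
The other patterns: stems whose second-to-last letter is 'd' add the prefix lu-; stems whose second-to-last letter is 'g' repeat the first consonant+vowel as a prefix.
So hutdunurs → hutdunursum.

hutdunursum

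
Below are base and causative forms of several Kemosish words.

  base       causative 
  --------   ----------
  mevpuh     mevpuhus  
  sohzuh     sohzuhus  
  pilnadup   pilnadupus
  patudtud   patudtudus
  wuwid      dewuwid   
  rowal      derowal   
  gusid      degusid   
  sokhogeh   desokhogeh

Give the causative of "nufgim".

patudtud and wuwid both end in -d yet inflect differently (patudtudus, dewuwid), so the final letter is not what conditions the rule; the last vowel is.
"nufgim" has last vowel 'i'. The stems whose last vowel is 'i' (wuwid → dewuwid, gusid → degusid) add the prefix de-.
So nufgim → denufgim.

denufgim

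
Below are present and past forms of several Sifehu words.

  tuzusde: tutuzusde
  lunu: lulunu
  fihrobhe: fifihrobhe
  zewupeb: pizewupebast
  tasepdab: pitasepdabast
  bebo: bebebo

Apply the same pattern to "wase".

wawase

tuzusde and zewupeb both have last vowel 'e' yet inflect differently (tutuzusde, pizewupebast), so the last vowel is not what conditions the rule; whether the stem ends in a vowel or a consonant is.
"wase" ends in a vowel. The stems ending in a vowel (lunu → lulunu, bebo → bebebo, tuzusde → tutuzusde) repeat the first consonant+vowel as a prefix.
The other pattern: stems ending in a consonant add pi- … -ast around the stem.
So wase → wawase.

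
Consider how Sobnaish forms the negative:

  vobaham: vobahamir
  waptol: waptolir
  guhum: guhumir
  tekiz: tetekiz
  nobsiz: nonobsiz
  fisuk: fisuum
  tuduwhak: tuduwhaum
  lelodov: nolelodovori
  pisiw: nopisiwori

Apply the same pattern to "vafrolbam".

"vafrolbam" ends in -m. The stems ending in -m (vobaham → vobahamir, guhum → guhumir) add -ir.
So vafrolbam → vafrolbamir.

vafrolbamir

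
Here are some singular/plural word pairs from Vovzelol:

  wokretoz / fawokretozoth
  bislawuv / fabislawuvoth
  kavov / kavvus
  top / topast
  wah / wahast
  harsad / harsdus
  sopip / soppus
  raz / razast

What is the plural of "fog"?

fogast

top and sopip both end in -p yet inflect differently (topast, soppus), so the final letter is not what conditions the rule; the number of vowels is.
"fog" has 1 vowel. The stems with 1 vowel (wah → wahast, raz → razast, top → topast) add -ast.
So fog → fogast.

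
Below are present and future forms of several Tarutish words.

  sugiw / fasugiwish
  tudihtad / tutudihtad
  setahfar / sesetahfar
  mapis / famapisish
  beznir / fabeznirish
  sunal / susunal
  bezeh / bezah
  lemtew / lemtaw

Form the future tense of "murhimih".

lemtew and sugiw both end in -w yet inflect differently (lemtaw, fasugiwish), so the final letter is not what conditions the rule; the last vowel is.
"murhimih" has last vowel 'i'. The stems whose last vowel is 'i' (beznir → fabeznirish, mapis → famapisish, sugiw → fasugiwish) add fa- … -ish around the stem.
The other patterns: stems whose last vowel is 'e' change the last vowel to 'a'; stems whose last vowel is 'a' repeat the first consonant+vowel as a prefix.
So murhimih → famurhimihish.

famurhimihish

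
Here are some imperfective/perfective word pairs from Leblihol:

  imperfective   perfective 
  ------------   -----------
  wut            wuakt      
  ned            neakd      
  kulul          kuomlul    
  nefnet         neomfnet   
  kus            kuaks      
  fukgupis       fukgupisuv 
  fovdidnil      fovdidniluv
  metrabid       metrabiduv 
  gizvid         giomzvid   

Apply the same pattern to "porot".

"porot" has 2 vowels. The stems with 2 vowels (nefnet → neomfnet, kulul → kuomlul, gizvid → giomzvid) insert -om- after the first vowel.
The other patterns: stems with 1 vowel insert -ak- after the first vowel; stems with 3 vowels add -uv.
So porot → poomrot.

poomrot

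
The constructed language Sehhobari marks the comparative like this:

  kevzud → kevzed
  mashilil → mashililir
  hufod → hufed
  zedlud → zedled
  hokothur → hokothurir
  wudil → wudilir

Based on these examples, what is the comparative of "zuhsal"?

"zuhsal" ends in -l. The stems ending in -l (mashilil → mashililir, wudil → wudilir) add -ir.
The other pattern: stems ending in -d change the last vowel to 'e'.
So zuhsal → zuhsalir.

zuhsalir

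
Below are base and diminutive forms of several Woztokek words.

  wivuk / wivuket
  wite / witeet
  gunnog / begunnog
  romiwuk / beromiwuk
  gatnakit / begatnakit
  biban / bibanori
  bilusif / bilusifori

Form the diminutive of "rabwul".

berabwul

wivuk and romiwuk both end in -k yet inflect differently (wivuket, beromiwuk), so the final letter is not what conditions the rule; the first letter is.
"rabwul" begins with r-. The one such stem in the data (romiwuk → beromiwuk) adds the prefix be-, so the same rule applies.
The other patterns: stems beginning with w- add -et; stems beginning with b- add -ori.
So rabwul → berabwul.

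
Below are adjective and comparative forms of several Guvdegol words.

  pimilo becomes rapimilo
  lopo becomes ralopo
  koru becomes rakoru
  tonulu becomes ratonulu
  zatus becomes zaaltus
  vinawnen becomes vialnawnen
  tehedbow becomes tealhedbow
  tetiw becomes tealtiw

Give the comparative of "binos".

bialnos

koru and zatus both have last vowel 'u' yet inflect differently (rakoru, zaaltus), so the last vowel is not what conditions the rule; whether the stem ends in a vowel or a consonant is.
"binos" ends in a consonant. The stems ending in a consonant (zatus → zaaltus, vinawnen → vialnawnen, tehedbow → tealhedbow) insert -al- after the first vowel.
So binos → bialnos.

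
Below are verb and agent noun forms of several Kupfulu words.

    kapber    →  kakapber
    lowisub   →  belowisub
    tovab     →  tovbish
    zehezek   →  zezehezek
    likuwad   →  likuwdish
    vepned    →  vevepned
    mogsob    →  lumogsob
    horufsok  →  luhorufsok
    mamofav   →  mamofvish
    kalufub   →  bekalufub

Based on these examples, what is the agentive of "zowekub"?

vepned and likuwad both end in -d yet inflect differently (vevepned, likuwdish), so the final letter is not what conditions the rule; the last vowel is.
"zowekub" has last vowel 'u'. The stems whose last vowel is 'u' (kalufub → bekalufub, lowisub → belowisub) add the prefix be-.
The other patterns: stems whose last vowel is 'e' repeat the first consonant+vowel as a prefix; stems whose last vowel is 'a' delete the last vowel and add -ish; stems whose last vowel is 'o' add the prefix lu-.
So zowekub → bezowekub.

bezowekub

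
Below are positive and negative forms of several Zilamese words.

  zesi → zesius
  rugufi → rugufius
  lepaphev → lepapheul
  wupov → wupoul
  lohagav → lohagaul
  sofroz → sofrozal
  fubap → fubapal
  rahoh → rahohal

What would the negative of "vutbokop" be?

vutbokopal

"vutbokop" ends in -p. The one such stem in the data (fubap → fubapal) adds -al, so the same rule applies.
So vutbokop → vutbokopal.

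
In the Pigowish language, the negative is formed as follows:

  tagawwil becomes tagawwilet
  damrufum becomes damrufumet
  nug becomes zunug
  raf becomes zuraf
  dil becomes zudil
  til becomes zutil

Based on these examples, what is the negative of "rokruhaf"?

"rokruhaf" has 3 vowels. The stems with 3 vowels (tagawwil → tagawwilet, damrufum → damrufumet) add -et.
The other pattern: stems with 1 vowel add the prefix zu-.
So rokruhaf → rokruhafet.

rokruhafet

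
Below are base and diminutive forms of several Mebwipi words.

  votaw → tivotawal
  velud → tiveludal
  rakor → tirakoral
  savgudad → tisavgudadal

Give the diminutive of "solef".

Every pair shown (votaw → tivotawal, velud → tiveludal, rakor → tirakoral, …) follows the same rule: add ti- … -al around the stem.
So solef → tisolefal.

tisolefal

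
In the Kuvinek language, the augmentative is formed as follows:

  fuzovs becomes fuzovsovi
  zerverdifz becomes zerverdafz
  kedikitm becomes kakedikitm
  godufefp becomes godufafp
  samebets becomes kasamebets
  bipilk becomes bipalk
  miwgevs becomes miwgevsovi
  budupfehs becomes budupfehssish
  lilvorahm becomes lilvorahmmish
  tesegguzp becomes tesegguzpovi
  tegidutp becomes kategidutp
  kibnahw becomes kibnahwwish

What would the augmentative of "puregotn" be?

kapuregotn

godufefp and tegidutp both end in -p yet inflect differently (godufafp, kategidutp), so the final letter is not what conditions the rule; the second-to-last letter is.
"puregotn" has second-to-last letter 't'. The stems whose second-to-last letter is 't' (kedikitm → kakedikitm, samebets → kasamebets, tegidutp → kategidutp) add the prefix ka-.
The other patterns: stems whose second-to-last letter is 'f' or 'l' change the last vowel to 'a'; stems whose second-to-last letter is 'h' double the final consonant and add -ish; stems whose second-to-last letter is 'v' or 'z' add -ovi.
So puregotn → kapuregotn.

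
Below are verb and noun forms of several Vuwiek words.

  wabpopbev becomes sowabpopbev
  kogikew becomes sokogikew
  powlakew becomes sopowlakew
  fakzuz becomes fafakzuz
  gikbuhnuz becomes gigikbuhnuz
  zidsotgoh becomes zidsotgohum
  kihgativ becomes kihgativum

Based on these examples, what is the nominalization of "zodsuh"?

zozodsuh

"zodsuh" has last vowel 'u'. The stems whose last vowel is 'u' (fakzuz → fafakzuz, gikbuhnuz → gigikbuhnuz) repeat the first consonant+vowel as a prefix.
So zodsuh → zozodsuh.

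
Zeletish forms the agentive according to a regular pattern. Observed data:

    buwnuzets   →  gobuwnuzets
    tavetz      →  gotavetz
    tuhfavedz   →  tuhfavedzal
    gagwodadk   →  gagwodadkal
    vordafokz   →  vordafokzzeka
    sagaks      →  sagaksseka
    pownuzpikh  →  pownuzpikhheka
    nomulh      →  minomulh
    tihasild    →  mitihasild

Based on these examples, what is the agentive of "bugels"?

mibugels

tavetz and tuhfavedz both end in -z yet inflect differently (gotavetz, tuhfavedzal), so the final letter is not what conditions the rule; the second-to-last letter is.
"bugels" has second-to-last letter 'l'. The stems whose second-to-last letter is 'l' (nomulh → minomulh, tihasild → mitihasild) add the prefix mi-.
The other patterns: stems whose second-to-last letter is 't' add the prefix go-; stems whose second-to-last letter is 'd' add -al; stems whose second-to-last letter is 'k' double the final consonant and add -eka.
So bugels → mibugels.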